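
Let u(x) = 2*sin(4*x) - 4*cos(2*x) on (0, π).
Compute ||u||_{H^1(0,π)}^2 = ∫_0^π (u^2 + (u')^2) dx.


||u||_{H^1(0,π)}^2 = 74*π

u'(x) = 8*sin(2*x) + 8*cos(4*x).
Expand u² and (u')² and integrate term by term on (0, π), using: for integers n ≥ 1, ∫_0^π sin²(nx) dx = ∫_0^π cos²(nx) dx = π/2; for n ≠ n', ∫_0^π sin(nx)sin(n'x) dx = ∫_0^π cos(nx)cos(n'x) dx = 0; and by product-to-sum, ∫_0^π sin(nx)cos(n'x) dx = ½∫_0^π [sin((n+n')x) + sin((n−n')x)] dx, which is 0 when n+n' is even and 2n/(n²−n'²) when n+n' is odd (it need not vanish on (0, π)).
  u² squared terms: (-4)²·∫cos(2x)² dx = 16·π/2 = 8*π;  (2)²·∫sin(4x)² dx = 4·π/2 = 2*π.
  u² cross terms: 2·(-4)·(2)·∫cos(2x)·sin(4x) dx = -16·(0) = 0.
  So ∫_0^π u² dx = 8*π + 2*π + 0 = 10*π.
  (u')² squared terms: (8)²·∫cos(4x)² dx = 64·π/2 = 32*π;  (8)²·∫sin(2x)² dx = 64·π/2 = 32*π.
  (u')² cross terms: 2·(8)·(8)·∫cos(4x)·sin(2x) dx = 128·(0) = 0.
  So ∫_0^π (u')² dx = 32*π + 32*π + 0 = 64*π.
||u||_{H^1}^2 = (10*π) + (64*π) = 74*π.


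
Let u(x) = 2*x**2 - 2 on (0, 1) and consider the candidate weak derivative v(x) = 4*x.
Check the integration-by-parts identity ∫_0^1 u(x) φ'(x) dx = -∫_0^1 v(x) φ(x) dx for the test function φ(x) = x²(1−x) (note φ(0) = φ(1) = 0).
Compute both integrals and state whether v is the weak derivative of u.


LHS = -1/5, RHS = -1/5. Yes, v = u' weakly.

u(x) = 2*x**2 - 2, classical derivative u'(x) = 4*x.
φ(x) = x²(1−x), so φ'(x) = x*(2 - 3*x).
Note φ(0) = φ(1) = 0, so the boundary term u·φ vanishes.
LHS = ∫_0^1 u(x) φ'(x) dx = ∫_0^1 (-6*x^4 + 4*x^3 + 6*x^2 - 4*x) dx. Term by term:
  ∫_0^1 -6*x^4 dx = -6/5;  ∫_0^1 4*x^3 dx = 1;  ∫_0^1 6*x^2 dx = 2;
  ∫_0^1 -4*x dx = -2.
Sum: -6/5 + 1 + 2 − 2 = -1/5.
So LHS = -1/5.
∫_0^1 v(x) φ(x) dx = ∫_0^1 (-4*x^4 + 4*x^3) dx. Term by term:
  ∫_0^1 -4*x^4 dx = -4/5;  ∫_0^1 4*x^3 dx = 1.
Sum: -4/5 + 1 = 1/5.
So RHS = -∫_0^1 v(x) φ(x) dx = -1/5.
LHS = RHS, so the identity holds for this test φ.
Moreover u is smooth here and v(x) = u'(x) = 4*x pointwise, so the identity holds for every test function. Hence v is the weak derivative of u.


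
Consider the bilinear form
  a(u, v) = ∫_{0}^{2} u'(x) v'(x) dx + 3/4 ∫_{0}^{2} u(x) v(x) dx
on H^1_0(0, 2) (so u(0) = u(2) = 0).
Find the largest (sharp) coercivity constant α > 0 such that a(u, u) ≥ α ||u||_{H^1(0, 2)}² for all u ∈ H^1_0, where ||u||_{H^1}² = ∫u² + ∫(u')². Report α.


α = (3 + π^2)/(4 + π^2)

Coercivity of a(·,·) on H^1_0(0, 2) means a(u, u) ≥ α ||u||_{H^1}² for every u ∈ H^1_0.
The interval has length L = 2, and Poincaré/coercivity depend only on L. Here a(u, u) = ∫(u')² + (3/4)·∫u².
Here 0 < c = 3/4 < 1. The condition a(u,u) ≥ α||u||_{H^1}² reads (1−α)∫(u')² ≥ (α−c)∫u². Any admissible α is ≤ 1 (rapidly oscillating u have ∫u²/∫(u')² → 0), and α = 1 would force 0 ≥ (1−c)∫u², impossible since c < 1; so 1−α > 0. By the sharp Poincaré inequality on H^1_0 of an interval of length L, ∫(u')² ≥ (π/L)²∫u² with equality for the first sine mode sin(π(x−x₀)/L) (x₀ the left endpoint), so the inequality holds for all u iff (1−α)(π/L)² ≥ α − c, i.e. α ≤ ((π/L)² + c)/((π/L)² + 1) = (1 + c(L/π)²)/(1 + (L/π)²). With (π/L)² = π^2/4 and c = 3/4, the largest admissible constant is α = ((π/L)² + c)/((π/L)² + 1).
Simplifying, α = (3 + π^2)/(4 + π^2).


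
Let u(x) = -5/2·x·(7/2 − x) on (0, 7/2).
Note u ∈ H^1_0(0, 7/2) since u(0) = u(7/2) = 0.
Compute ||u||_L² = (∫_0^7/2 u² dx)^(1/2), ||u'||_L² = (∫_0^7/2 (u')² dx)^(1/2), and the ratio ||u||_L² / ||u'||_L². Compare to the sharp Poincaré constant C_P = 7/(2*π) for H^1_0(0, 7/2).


||u||_L² / ||u'||_L² = 7*sqrt(10)/20 < C_P = 7/(2*π).

u(x) = -5/2·x·(7/2 − x), so u'(x) = 5*x - 35/4.
u(x) = -5/2·x·(7/2 − x) vanishes at x = 0 and x = 7/2, so u ∈ H^1_0(0, 7/2). Differentiate via the product rule and integrate the resulting polynomials term by term.
  ∫_0^7/2 u² dx = ∫_0^7/2 (25*x^4/4 - 175*x^3/4 + 1225*x^2/16) dx. Term by term:
    ∫_0^7/2 25*x^4/4 dx = 84035/128;  ∫_0^7/2 -175*x^3/4 dx = -420175/256;  ∫_0^7/2 1225*x^2/16 dx = 420175/384.
  Sum: 84035/128 − 420175/256 + 420175/384 = 84035/768.
  ∫_0^7/2 (u')² dx = ∫_0^7/2 (25*x^2 - 175*x/2 + 1225/16) dx. Term by term:
    ∫_0^7/2 25*x^2 dx = 8575/24;  ∫_0^7/2 -175*x/2 dx = -8575/16;  ∫_0^7/2 1225/16 dx = 8575/32.
  Sum: 8575/24 − 8575/16 + 8575/32 = 8575/96.
∫_0^7/2 u² dx = 84035/768, so ||u||_L² = 49*sqrt(105)/48.
∫_0^7/2 (u')² dx = 8575/96, so ||u'||_L² = 35*sqrt(42)/24.
Ratio ||u||_L² / ||u'||_L² = 7*sqrt(10)/20.
Sharp Poincaré constant on H^1_0(0, 7/2) is C_P = L/π = 7/(2*π), achieved by sin(2*π/7·x).
A polynomial bump cannot attain the sharp Poincaré constant (only the first sine eigenfunction does), so the ratio is strictly less than C_P, consistent with ||u||_L² ≤ C_P ||u'||_L².


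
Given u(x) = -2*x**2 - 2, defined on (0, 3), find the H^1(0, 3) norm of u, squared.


||u||_{H^1}^2 = 2112/5

The H^1 norm (squared) on an interval (0, L) is
  ||u||_{H^1}^2 = ∫_0^L u(x)^2 dx + ∫_0^L u'(x)^2 dx.
Compute u'(x) = -4*x.
Then u(x)^2 = 4*x**4 + 8*x**2 + 4 and u'(x)^2 = 16*x**2.
Integrate each monomial from 0 to 3 using ∫_0^3 c·x^n dx = c·3^(n+1)/(n+1):
  ∫_0^3 u(x)^2 dx = ∫_0^3 (4*x^4 + 8*x^2 + 4) dx. Term by term:
    ∫_0^3 4*x^4 dx = 972/5;  ∫_0^3 8*x^2 dx = 72;  ∫_0^3 4 dx = 12.
  Sum: 972/5 + 72 + 12 = 1392/5.
  ∫_0^3 u'(x)^2 dx = ∫_0^3 (16*x^2) dx. Term by term:
    ∫_0^3 16*x^2 dx = 144.
Adding: ||u||_{H^1}^2 = 1392/5 + 144 = 2112/5.


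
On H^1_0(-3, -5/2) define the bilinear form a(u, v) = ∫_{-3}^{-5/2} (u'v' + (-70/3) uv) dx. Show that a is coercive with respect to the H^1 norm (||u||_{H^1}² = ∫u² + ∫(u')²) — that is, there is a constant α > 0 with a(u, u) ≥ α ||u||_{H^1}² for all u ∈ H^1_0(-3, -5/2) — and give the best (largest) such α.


α = 2*(-35 + 6*π^2)/(3*(1 + 4*π^2))

Coercivity of a(·,·) on H^1_0(-3, -5/2) means a(u, u) ≥ α ||u||_{H^1}² for every u ∈ H^1_0.
The interval has length L = 1/2, and Poincaré/coercivity depend only on L. Here a(u, u) = ∫(u')² + (-70/3)·∫u².
Here c = -70/3 < 0 with |c| < (π/L)² = 4*π^2, so coercivity still holds. The condition a(u,u) ≥ α||u||_{H^1}² reads (1−α)∫(u')² ≥ (α−c)∫u². Any admissible α is ≤ 1 (rapidly oscillating u have ∫u²/∫(u')² → 0), and α = 1 would force 0 ≥ (1−c)∫u², impossible since c < 1; so 1−α > 0. By the sharp Poincaré inequality on H^1_0 of an interval of length L, ∫(u')² ≥ (π/L)²∫u² with equality for the first sine mode sin(π(x−x₀)/L) (x₀ the left endpoint), so the inequality holds for all u iff (1−α)(π/L)² ≥ α − c, i.e. α ≤ ((π/L)² + c)/((π/L)² + 1) = (1 + c(L/π)²)/(1 + (L/π)²). (Direct route, valid since c ≤ 0: Poincaré gives c∫u² ≥ c(L/π)²∫(u')², so a(u,u) ≥ (1 + c(L/π)²)∫(u')², while ||u||_{H^1}² ≤ (1 + (L/π)²)∫(u')²; dividing yields the same α.) With (π/L)² = 4*π^2 and c = -70/3, the largest admissible constant is α = ((π/L)² + c)/((π/L)² + 1).
Simplifying, α = 2*(-35 + 6*π^2)/(3*(1 + 4*π^2)).


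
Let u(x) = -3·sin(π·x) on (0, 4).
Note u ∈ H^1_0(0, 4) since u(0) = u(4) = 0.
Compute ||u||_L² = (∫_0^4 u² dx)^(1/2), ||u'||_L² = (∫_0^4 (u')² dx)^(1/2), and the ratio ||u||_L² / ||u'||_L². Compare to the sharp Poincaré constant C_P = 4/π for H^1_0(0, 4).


||u||_L² / ||u'||_L² = 1/π < C_P = 4/π.

u(x) = -3·sin(π·x), so u'(x) = -3*π*cos(π*x).
Writing u(x) = A·sin(kπx/L) with A = -3 and k = 4, use ∫_0^L sin²(kπx/L) dx = L/2 and ∫_0^L cos²(kπx/L) dx = L/2.
u² = 9·sin²(π·x) and (u')² = 9*π^2·cos²(π·x), and each of sin², cos² integrates to L/2 = 2 over (0, 4).
∫_0^4 u² dx = 18, so ||u||_L² = 3*sqrt(2).
∫_0^4 (u')² dx = 18*π^2, so ||u'||_L² = 3*sqrt(2)*π.
Ratio ||u||_L² / ||u'||_L² = 1/π.
Sharp Poincaré constant on H^1_0(0, 4) is C_P = L/π = 4/π, achieved by sin(π/4·x).
This is the k = 4 harmonic; the ratio L/(kπ) is strictly less than C_P = L/π, consistent with the sharp inequality ||u||_L² ≤ C_P ||u'||_L².


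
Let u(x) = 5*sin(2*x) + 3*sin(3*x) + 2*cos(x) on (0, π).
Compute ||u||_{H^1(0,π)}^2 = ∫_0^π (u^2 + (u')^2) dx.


||u||_{H^1(0,π)}^2 = 160/3 + 223*π/2

u'(x) = -2*sin(x) + 10*cos(2*x) + 9*cos(3*x).
Expand u² and (u')² and integrate term by term on (0, π), using: for integers n ≥ 1, ∫_0^π sin²(nx) dx = ∫_0^π cos²(nx) dx = π/2; for n ≠ n', ∫_0^π sin(nx)sin(n'x) dx = ∫_0^π cos(nx)cos(n'x) dx = 0; and by product-to-sum, ∫_0^π sin(nx)cos(n'x) dx = ½∫_0^π [sin((n+n')x) + sin((n−n')x)] dx, which is 0 when n+n' is even and 2n/(n²−n'²) when n+n' is odd (it need not vanish on (0, π)).
  u² squared terms: (2)²·∫cos(x)² dx = 4·π/2 = 2*π;  (3)²·∫sin(3x)² dx = 9·π/2 = 9*π/2;  (5)²·∫sin(2x)² dx = 25·π/2 = 25*π/2.
  u² cross terms: 2·(2)·(3)·∫cos(x)·sin(3x) dx = 12·(0) = 0;  2·(2)·(5)·∫cos(x)·sin(2x) dx = 20·(4/3) = 80/3;  2·(3)·(5)·∫sin(3x)·sin(2x) dx = 30·(0) = 0.
  So ∫_0^π u² dx = 2*π + 9*π/2 + 25*π/2 + 0 + 80/3 + 0 = 80/3 + 19*π.
  (u')² squared terms: (-2)²·∫sin(x)² dx = 4·π/2 = 2*π;  (9)²·∫cos(3x)² dx = 81·π/2 = 81*π/2;  (10)²·∫cos(2x)² dx = 100·π/2 = 50*π.
  (u')² cross terms: 2·(-2)·(9)·∫sin(x)·cos(3x) dx = -36·(0) = 0;  2·(-2)·(10)·∫sin(x)·cos(2x) dx = -40·(-2/3) = 80/3;  2·(9)·(10)·∫cos(3x)·cos(2x) dx = 180·(0) = 0.
  So ∫_0^π (u')² dx = 2*π + 81*π/2 + 50*π + 0 + 80/3 + 0 = 80/3 + 185*π/2.
||u||_{H^1}^2 = (80/3 + 19*π) + (80/3 + 185*π/2) = 160/3 + 223*π/2.


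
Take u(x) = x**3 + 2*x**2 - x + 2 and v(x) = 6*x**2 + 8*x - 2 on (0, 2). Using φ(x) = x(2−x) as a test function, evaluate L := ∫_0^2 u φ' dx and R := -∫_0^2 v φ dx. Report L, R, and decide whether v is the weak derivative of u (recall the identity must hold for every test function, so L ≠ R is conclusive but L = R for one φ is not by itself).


LHS = -44/5, RHS = -88/5. No, v is not the weak derivative of u.

u(x) = x**3 + 2*x**2 - x + 2, classical derivative u'(x) = 3*x**2 + 4*x - 1.
φ(x) = x(2−x), so φ'(x) = 2 - 2*x.
Note φ(0) = φ(2) = 0, so the boundary term u·φ vanishes.
LHS = ∫_0^2 u(x) φ'(x) dx = ∫_0^2 (-2*x^4 - 2*x^3 + 6*x^2 - 6*x + 4) dx. Term by term:
  ∫_0^2 -2*x^4 dx = -64/5;  ∫_0^2 -2*x^3 dx = -8;  ∫_0^2 6*x^2 dx = 16;
  ∫_0^2 -6*x dx = -12;  ∫_0^2 4 dx = 8.
Sum: -64/5 − 8 + 16 − 12 + 8 = -44/5.
So LHS = -44/5.
∫_0^2 v(x) φ(x) dx = ∫_0^2 (-6*x^4 + 4*x^3 + 18*x^2 - 4*x) dx. Term by term:
  ∫_0^2 -6*x^4 dx = -192/5;  ∫_0^2 4*x^3 dx = 16;  ∫_0^2 18*x^2 dx = 48;
  ∫_0^2 -4*x dx = -8.
Sum: -192/5 + 16 + 48 − 8 = 88/5.
So RHS = -∫_0^2 v(x) φ(x) dx = -88/5.
LHS − RHS = 44/5 ≠ 0, so the identity fails.
(For a valid weak derivative the identity must hold for EVERY test function, in particular this one. The failure shows v is NOT the weak derivative of u.)
Correct weak derivative would be u'(x) = 3*x**2 + 4*x - 1.


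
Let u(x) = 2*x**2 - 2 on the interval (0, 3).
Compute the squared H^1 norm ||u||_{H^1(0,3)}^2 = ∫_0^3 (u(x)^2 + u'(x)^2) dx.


||u||_{H^1}^2 = 1392/5

The H^1 norm (squared) on an interval (0, L) is
  ||u||_{H^1}^2 = ∫_0^L u(x)^2 dx + ∫_0^L u'(x)^2 dx.
Compute u'(x) = 4*x.
Then u(x)^2 = 4*x**4 - 8*x**2 + 4 and u'(x)^2 = 16*x**2.
Integrate each monomial from 0 to 3 using ∫_0^3 c·x^n dx = c·3^(n+1)/(n+1):
  ∫_0^3 u(x)^2 dx = ∫_0^3 (4*x^4 - 8*x^2 + 4) dx. Term by term:
    ∫_0^3 4*x^4 dx = 972/5;  ∫_0^3 -8*x^2 dx = -72;  ∫_0^3 4 dx = 12.
  Sum: 972/5 − 72 + 12 = 672/5.
  ∫_0^3 u'(x)^2 dx = ∫_0^3 (16*x^2) dx. Term by term:
    ∫_0^3 16*x^2 dx = 144.
Adding: ||u||_{H^1}^2 = 672/5 + 144 = 1392/5.


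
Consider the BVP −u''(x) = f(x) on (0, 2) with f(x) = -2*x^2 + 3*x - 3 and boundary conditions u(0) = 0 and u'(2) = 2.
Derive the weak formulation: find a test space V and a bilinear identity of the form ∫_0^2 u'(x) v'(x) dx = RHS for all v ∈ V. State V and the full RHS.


V = {v ∈ H^1(0, 2) : v(0) = 0} (test functions vanish at x = 0 where u is specified); weak form: ∫_0^2 u'v' dx = ∫_0^2 (-2*x^2 + 3*x - 3) v dx + 2·v(2) for all v ∈ V.

Multiply both sides by a test function v and integrate from 0 to 2:
  ∫_0^2 −u''(x) v(x) dx = ∫_0^2 f(x) v(x) dx.
Integrate the LHS by parts once:
  ∫_0^2 −u'' v dx = −[u'(x) v(x)]_0^2 + ∫_0^2 u'(x) v'(x) dx.
Thus ∫_0^2 u'(x) v'(x) dx = ∫_0^2 f(x) v(x) dx + [u'(x) v(x)]_0^2.
Choose V so that boundary terms are either known or forced to vanish.
Mixed BC: u(0) = 0 (Dirichlet) and u'(2) = 2 (Neumann). Define V = {v ∈ H^1(0, 2) : v(0) = 0}. Then [u' v]_0^2 = u'(2)·v(2) − u'(0)·0 = 2·v(2).
Weak formulation: find u (satisfying any essential BC) such that ∫_0^2 u'(x) v'(x) dx = ∫_0^2 f v dx + 2·v(2) for all v ∈ V (Dirichlet at 0 absorbed into V; Neumann datum at x = 2 contributes the boundary term).
Substituting f(x) = -2*x^2 + 3*x - 3, the right-hand side is ∫_0^2 (-2*x^2 + 3*x - 3) v dx + 2·v(2).


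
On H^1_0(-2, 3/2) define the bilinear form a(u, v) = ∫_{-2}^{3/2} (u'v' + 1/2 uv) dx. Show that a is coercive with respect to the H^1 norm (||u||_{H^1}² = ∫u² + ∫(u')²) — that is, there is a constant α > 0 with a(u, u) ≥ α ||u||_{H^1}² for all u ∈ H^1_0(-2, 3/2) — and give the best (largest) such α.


α = (49 + 8*π^2)/(2*(4*π^2 + 49))

Coercivity of a(·,·) on H^1_0(-2, 3/2) means a(u, u) ≥ α ||u||_{H^1}² for every u ∈ H^1_0.
The interval has length L = 7/2, and Poincaré/coercivity depend only on L. Here a(u, u) = ∫(u')² + (1/2)·∫u².
Here 0 < c = 1/2 < 1. The condition a(u,u) ≥ α||u||_{H^1}² reads (1−α)∫(u')² ≥ (α−c)∫u². Any admissible α is ≤ 1 (rapidly oscillating u have ∫u²/∫(u')² → 0), and α = 1 would force 0 ≥ (1−c)∫u², impossible since c < 1; so 1−α > 0. By the sharp Poincaré inequality on H^1_0 of an interval of length L, ∫(u')² ≥ (π/L)²∫u² with equality for the first sine mode sin(π(x−x₀)/L) (x₀ the left endpoint), so the inequality holds for all u iff (1−α)(π/L)² ≥ α − c, i.e. α ≤ ((π/L)² + c)/((π/L)² + 1) = (1 + c(L/π)²)/(1 + (L/π)²). With (π/L)² = 4*π^2/49 and c = 1/2, the largest admissible constant is α = ((π/L)² + c)/((π/L)² + 1).
Simplifying, α = (49 + 8*π^2)/(2*(4*π^2 + 49)).


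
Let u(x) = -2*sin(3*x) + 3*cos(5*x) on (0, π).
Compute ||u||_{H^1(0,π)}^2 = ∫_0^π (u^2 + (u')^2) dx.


||u||_{H^1(0,π)}^2 = 137*π

u'(x) = -15*sin(5*x) - 6*cos(3*x).
Expand u² and (u')² and integrate term by term on (0, π), using: for integers n ≥ 1, ∫_0^π sin²(nx) dx = ∫_0^π cos²(nx) dx = π/2; for n ≠ n', ∫_0^π sin(nx)sin(n'x) dx = ∫_0^π cos(nx)cos(n'x) dx = 0; and by product-to-sum, ∫_0^π sin(nx)cos(n'x) dx = ½∫_0^π [sin((n+n')x) + sin((n−n')x)] dx, which is 0 when n+n' is even and 2n/(n²−n'²) when n+n' is odd (it need not vanish on (0, π)).
  u² squared terms: (-2)²·∫sin(3x)² dx = 4·π/2 = 2*π;  (3)²·∫cos(5x)² dx = 9·π/2 = 9*π/2.
  u² cross terms: 2·(-2)·(3)·∫sin(3x)·cos(5x) dx = -12·(0) = 0.
  So ∫_0^π u² dx = 2*π + 9*π/2 + 0 = 13*π/2.
  (u')² squared terms: (-15)²·∫sin(5x)² dx = 225·π/2 = 225*π/2;  (-6)²·∫cos(3x)² dx = 36·π/2 = 18*π.
  (u')² cross terms: 2·(-15)·(-6)·∫sin(5x)·cos(3x) dx = 180·(0) = 0.
  So ∫_0^π (u')² dx = 225*π/2 + 18*π + 0 = 261*π/2.
||u||_{H^1}^2 = (13*π/2) + (261*π/2) = 137*π.


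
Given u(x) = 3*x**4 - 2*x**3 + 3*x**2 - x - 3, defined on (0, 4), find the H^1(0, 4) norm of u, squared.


||u||_{H^1}^2 = 9922840/21

The H^1 norm (squared) on an interval (0, L) is
  ||u||_{H^1}^2 = ∫_0^L u(x)^2 dx + ∫_0^L u'(x)^2 dx.
Compute u'(x) = 12*x**3 - 6*x**2 + 6*x - 1.
Then u(x)^2 = 9*x**8 - 12*x**7 + 22*x**6 - 18*x**5 - 5*x**4 + 6*x**3 - 17*x**2 + 6*x + 9 and u'(x)^2 = 144*x**6 - 144*x**5 + 180*x**4 - 96*x**3 + 48*x**2 - 12*x + 1.
Integrate each monomial from 0 to 4 using ∫_0^4 c·x^n dx = c·4^(n+1)/(n+1):
  ∫_0^4 u(x)^2 dx = ∫_0^4 (9*x^8 - 12*x^7 + 22*x^6 - 18*x^5 - 5*x^4 + 6*x^3 - 17*x^2 + 6*x + 9) dx. Term by term:
    ∫_0^4 9*x^8 dx = 262144;  ∫_0^4 -12*x^7 dx = -98304;  ∫_0^4 22*x^6 dx = 360448/7;
    ∫_0^4 -18*x^5 dx = -12288;  ∫_0^4 -5*x^4 dx = -1024;  ∫_0^4 6*x^3 dx = 384;
    ∫_0^4 -17*x^2 dx = -1088/3;  ∫_0^4 6*x dx = 48;  ∫_0^4 9 dx = 36.
  Sum: 262144 − 98304 + 360448/7 − 12288 − 1024 + 384 − 1088/3 + 48 + 36 = 4244644/21.
  ∫_0^4 u'(x)^2 dx = ∫_0^4 (144*x^6 - 144*x^5 + 180*x^4 - 96*x^3 + 48*x^2 - 12*x + 1) dx. Term by term:
    ∫_0^4 144*x^6 dx = 2359296/7;  ∫_0^4 -144*x^5 dx = -98304;  ∫_0^4 180*x^4 dx = 36864;
    ∫_0^4 -96*x^3 dx = -6144;  ∫_0^4 48*x^2 dx = 1024;  ∫_0^4 -12*x dx = -96;
    ∫_0^4 1 dx = 4.
  Sum: 2359296/7 − 98304 + 36864 − 6144 + 1024 − 96 + 4 = 1892732/7.
Adding: ||u||_{H^1}^2 = 4244644/21 + 1892732/7 = 9922840/21.


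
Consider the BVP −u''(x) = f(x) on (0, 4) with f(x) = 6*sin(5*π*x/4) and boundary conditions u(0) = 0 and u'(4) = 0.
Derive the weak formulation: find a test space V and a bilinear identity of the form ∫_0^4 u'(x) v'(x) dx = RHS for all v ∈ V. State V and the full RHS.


V = {v ∈ H^1(0, 4) : v(0) = 0} (test functions vanish at x = 0 where u is specified); weak form: ∫_0^4 u'v' dx = ∫_0^4 (6*sin(5*π*x/4)) v dx for all v ∈ V.

Multiply both sides by a test function v and integrate from 0 to 4:
  ∫_0^4 −u''(x) v(x) dx = ∫_0^4 f(x) v(x) dx.
Integrate the LHS by parts once:
  ∫_0^4 −u'' v dx = −[u'(x) v(x)]_0^4 + ∫_0^4 u'(x) v'(x) dx.
Thus ∫_0^4 u'(x) v'(x) dx = ∫_0^4 f(x) v(x) dx + [u'(x) v(x)]_0^4.
Choose V so that boundary terms are either known or forced to vanish.
Mixed BC: u(0) = 0 (Dirichlet) and u'(4) = 0 (Neumann). Define V = {v ∈ H^1(0, 4) : v(0) = 0}. Then [u' v]_0^4 = u'(4)·v(4) − u'(0)·0 = 0.
Weak formulation: find u (satisfying any essential BC) such that ∫_0^4 u'(x) v'(x) dx = ∫_0^4 f v dx for all v ∈ V (Dirichlet at 0 absorbed into V; the Neumann datum at x = 4 is zero, so no boundary term remains).
Substituting f(x) = 6*sin(5*π*x/4), the right-hand side is ∫_0^4 (6*sin(5*π*x/4)) v dx.


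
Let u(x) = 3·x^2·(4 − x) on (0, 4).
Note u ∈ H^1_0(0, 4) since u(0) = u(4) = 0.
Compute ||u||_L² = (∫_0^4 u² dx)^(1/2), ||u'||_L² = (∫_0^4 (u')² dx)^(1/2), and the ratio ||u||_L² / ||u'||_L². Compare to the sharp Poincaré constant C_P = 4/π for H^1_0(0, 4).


||u||_L² / ||u'||_L² = 2*sqrt(14)/7 < C_P = 4/π.

u(x) = 3·x^2·(4 − x), so u'(x) = 3*x*(8 - 3*x).
u(x) = 3·x^2·(4 − x) vanishes at x = 0 and x = 4, so u ∈ H^1_0(0, 4). Differentiate via the product rule and integrate the resulting polynomials term by term.
  ∫_0^4 u² dx = ∫_0^4 (9*x^6 - 72*x^5 + 144*x^4) dx. Term by term:
    ∫_0^4 9*x^6 dx = 147456/7;  ∫_0^4 -72*x^5 dx = -49152;  ∫_0^4 144*x^4 dx = 147456/5.
  Sum: 147456/7 − 49152 + 147456/5 = 49152/35.
  ∫_0^4 (u')² dx = ∫_0^4 (81*x^4 - 432*x^3 + 576*x^2) dx. Term by term:
    ∫_0^4 81*x^4 dx = 82944/5;  ∫_0^4 -432*x^3 dx = -27648;  ∫_0^4 576*x^2 dx = 12288.
  Sum: 82944/5 − 27648 + 12288 = 6144/5.
∫_0^4 u² dx = 49152/35, so ||u||_L² = 128*sqrt(105)/35.
∫_0^4 (u')² dx = 6144/5, so ||u'||_L² = 32*sqrt(30)/5.
Ratio ||u||_L² / ||u'||_L² = 2*sqrt(14)/7.
Sharp Poincaré constant on H^1_0(0, 4) is C_P = L/π = 4/π, achieved by sin(π/4·x).
A polynomial bump cannot attain the sharp Poincaré constant (only the first sine eigenfunction does), so the ratio is strictly less than C_P, consistent with ||u||_L² ≤ C_P ||u'||_L².


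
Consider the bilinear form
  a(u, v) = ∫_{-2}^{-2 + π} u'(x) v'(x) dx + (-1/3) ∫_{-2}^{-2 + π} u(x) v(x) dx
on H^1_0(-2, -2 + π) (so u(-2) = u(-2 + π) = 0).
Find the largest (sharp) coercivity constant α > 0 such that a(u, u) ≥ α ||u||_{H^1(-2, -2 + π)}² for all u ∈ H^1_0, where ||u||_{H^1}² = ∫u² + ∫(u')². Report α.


α = 1/3

Coercivity of a(·,·) on H^1_0(-2, -2 + π) means a(u, u) ≥ α ||u||_{H^1}² for every u ∈ H^1_0.
The interval has length L = π, and Poincaré/coercivity depend only on L. Here a(u, u) = ∫(u')² + (-1/3)·∫u².
Here c = -1/3 < 0 with |c| < (π/L)² = 1, so coercivity still holds. The condition a(u,u) ≥ α||u||_{H^1}² reads (1−α)∫(u')² ≥ (α−c)∫u². Any admissible α is ≤ 1 (rapidly oscillating u have ∫u²/∫(u')² → 0), and α = 1 would force 0 ≥ (1−c)∫u², impossible since c < 1; so 1−α > 0. By the sharp Poincaré inequality on H^1_0 of an interval of length L, ∫(u')² ≥ (π/L)²∫u² with equality for the first sine mode sin(π(x−x₀)/L) (x₀ the left endpoint), so the inequality holds for all u iff (1−α)(π/L)² ≥ α − c, i.e. α ≤ ((π/L)² + c)/((π/L)² + 1) = (1 + c(L/π)²)/(1 + (L/π)²). (Direct route, valid since c ≤ 0: Poincaré gives c∫u² ≥ c(L/π)²∫(u')², so a(u,u) ≥ (1 + c(L/π)²)∫(u')², while ||u||_{H^1}² ≤ (1 + (L/π)²)∫(u')²; dividing yields the same α.) With (π/L)² = 1 and c = -1/3, the largest admissible constant is α = ((π/L)² + c)/((π/L)² + 1).
Simplifying, α = 1/3.


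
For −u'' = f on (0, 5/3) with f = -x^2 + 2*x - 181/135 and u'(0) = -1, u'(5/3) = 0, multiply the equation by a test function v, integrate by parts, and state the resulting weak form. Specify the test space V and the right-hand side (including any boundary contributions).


V = H^1(0, 5/3) (v unrestricted at boundary; u is determined up to an additive constant); weak form: ∫_0^5/3 u'v' dx = ∫_0^5/3 (-x^2 + 2*x - 181/135) v dx + v(0) for all v ∈ V.

Multiply both sides by a test function v and integrate from 0 to 5/3:
  ∫_0^5/3 −u''(x) v(x) dx = ∫_0^5/3 f(x) v(x) dx.
Integrate the LHS by parts once:
  ∫_0^5/3 −u'' v dx = −[u'(x) v(x)]_0^5/3 + ∫_0^5/3 u'(x) v'(x) dx.
Thus ∫_0^5/3 u'(x) v'(x) dx = ∫_0^5/3 f(x) v(x) dx + [u'(x) v(x)]_0^5/3.
Choose V so that boundary terms are either known or forced to vanish.
u has inhomogeneous Neumann u'(0) = -1, u'(5/3) = 0. [u' v]_0^5/3 = (0)·v(5/3) − (-1)·v(0) = v(0). Take V = H^1(0, 5/3); boundary term becomes part of RHS.
Weak formulation: find u (satisfying any essential BC) such that ∫_0^5/3 u'(x) v'(x) dx = ∫_0^5/3 f v dx + v(0) for all v ∈ V (Neumann data are natural BCs: they enter the RHS as boundary terms).
Substituting f(x) = -x^2 + 2*x - 181/135, the right-hand side is ∫_0^5/3 (-x^2 + 2*x - 181/135) v dx + v(0).
Compatibility check (pure Neumann): taking v ≡ 1 ∈ V gives 0 = ∫_0^5/3 f dx + (0) − (-1), i.e. ∫_0^5/3 f dx must equal u'(0) − u'(5/3) = -1. Indeed ∫_0^5/3 (-x^2 + 2*x - 181/135) dx = -1, so the data are compatible. The solution is then unique only up to an additive constant (fix it e.g. by requiring ∫_0^5/3 u dx = 0).


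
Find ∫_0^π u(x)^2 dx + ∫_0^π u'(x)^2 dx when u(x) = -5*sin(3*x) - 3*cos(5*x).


||u||_{H^1(0,π)}^2 = 242*π

u'(x) = 15*sin(5*x) - 15*cos(3*x).
Expand u² and (u')² and integrate term by term on (0, π), using: for integers n ≥ 1, ∫_0^π sin²(nx) dx = ∫_0^π cos²(nx) dx = π/2; for n ≠ n', ∫_0^π sin(nx)sin(n'x) dx = ∫_0^π cos(nx)cos(n'x) dx = 0; and by product-to-sum, ∫_0^π sin(nx)cos(n'x) dx = ½∫_0^π [sin((n+n')x) + sin((n−n')x)] dx, which is 0 when n+n' is even and 2n/(n²−n'²) when n+n' is odd (it need not vanish on (0, π)).
  u² squared terms: (-5)²·∫sin(3x)² dx = 25·π/2 = 25*π/2;  (-3)²·∫cos(5x)² dx = 9·π/2 = 9*π/2.
  u² cross terms: 2·(-5)·(-3)·∫sin(3x)·cos(5x) dx = 30·(0) = 0.
  So ∫_0^π u² dx = 25*π/2 + 9*π/2 + 0 = 17*π.
  (u')² squared terms: (-15)²·∫cos(3x)² dx = 225·π/2 = 225*π/2;  (15)²·∫sin(5x)² dx = 225·π/2 = 225*π/2.
  (u')² cross terms: 2·(-15)·(15)·∫cos(3x)·sin(5x) dx = -450·(0) = 0.
  So ∫_0^π (u')² dx = 225*π/2 + 225*π/2 + 0 = 225*π.
||u||_{H^1}^2 = (17*π) + (225*π) = 242*π.


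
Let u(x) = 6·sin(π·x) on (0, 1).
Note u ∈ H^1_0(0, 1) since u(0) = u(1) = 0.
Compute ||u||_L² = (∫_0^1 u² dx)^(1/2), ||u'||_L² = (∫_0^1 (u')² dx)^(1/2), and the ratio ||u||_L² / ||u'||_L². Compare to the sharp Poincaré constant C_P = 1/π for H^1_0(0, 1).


||u||_L² / ||u'||_L² = 1/π = C_P.

u(x) = 6·sin(π·x), so u'(x) = 6*π*cos(π*x).
Writing u(x) = A·sin(kπx/L) with A = 6 and k = 1, use ∫_0^L sin²(kπx/L) dx = L/2 and ∫_0^L cos²(kπx/L) dx = L/2.
u² = 36·sin²(π·x) and (u')² = 36*π^2·cos²(π·x), and each of sin², cos² integrates to L/2 = 1/2 over (0, 1).
∫_0^1 u² dx = 18, so ||u||_L² = 3*sqrt(2).
∫_0^1 (u')² dx = 18*π^2, so ||u'||_L² = 3*sqrt(2)*π.
Ratio ||u||_L² / ||u'||_L² = 1/π.
Sharp Poincaré constant on H^1_0(0, 1) is C_P = L/π = 1/π, achieved by sin(π·x).
This is the k = 1 eigenfunction (up to amplitude), so the ratio equals the sharp Poincaré constant exactly.


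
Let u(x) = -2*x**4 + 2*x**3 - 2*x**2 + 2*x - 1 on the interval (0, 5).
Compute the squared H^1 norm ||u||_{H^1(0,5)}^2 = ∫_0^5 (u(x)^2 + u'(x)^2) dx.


||u||_{H^1}^2 = 68914325/63

The H^1 norm (squared) on an interval (0, L) is
  ||u||_{H^1}^2 = ∫_0^L u(x)^2 dx + ∫_0^L u'(x)^2 dx.
Compute u'(x) = -8*x**3 + 6*x**2 - 4*x + 2.
Then u(x)^2 = 4*x**8 - 8*x**7 + 12*x**6 - 16*x**5 + 16*x**4 - 12*x**3 + 8*x**2 - 4*x + 1 and u'(x)^2 = 64*x**6 - 96*x**5 + 100*x**4 - 80*x**3 + 40*x**2 - 16*x + 4.
Integrate each monomial from 0 to 5 using ∫_0^5 c·x^n dx = c·5^(n+1)/(n+1):
  ∫_0^5 u(x)^2 dx = ∫_0^5 (4*x^8 - 8*x^7 + 12*x^6 - 16*x^5 + 16*x^4 - 12*x^3 + 8*x^2 - 4*x + 1) dx. Term by term:
    ∫_0^5 4*x^8 dx = 7812500/9;  ∫_0^5 -8*x^7 dx = -390625;  ∫_0^5 12*x^6 dx = 937500/7;
    ∫_0^5 -16*x^5 dx = -125000/3;  ∫_0^5 16*x^4 dx = 10000;  ∫_0^5 -12*x^3 dx = -1875;
    ∫_0^5 8*x^2 dx = 1000/3;  ∫_0^5 -4*x dx = -50;  ∫_0^5 1 dx = 5.
  Sum: 7812500/9 − 390625 + 937500/7 − 125000/3 + 10000 − 1875 + 1000/3 − 50 + 5 = 36420665/63.
  ∫_0^5 u'(x)^2 dx = ∫_0^5 (64*x^6 - 96*x^5 + 100*x^4 - 80*x^3 + 40*x^2 - 16*x + 4) dx. Term by term:
    ∫_0^5 64*x^6 dx = 5000000/7;  ∫_0^5 -96*x^5 dx = -250000;  ∫_0^5 100*x^4 dx = 62500;
    ∫_0^5 -80*x^3 dx = -12500;  ∫_0^5 40*x^2 dx = 5000/3;  ∫_0^5 -16*x dx = -200;
    ∫_0^5 4 dx = 20.
  Sum: 5000000/7 − 250000 + 62500 − 12500 + 5000/3 − 200 + 20 = 10831220/21.
Adding: ||u||_{H^1}^2 = 36420665/63 + 10831220/21 = 68914325/63.


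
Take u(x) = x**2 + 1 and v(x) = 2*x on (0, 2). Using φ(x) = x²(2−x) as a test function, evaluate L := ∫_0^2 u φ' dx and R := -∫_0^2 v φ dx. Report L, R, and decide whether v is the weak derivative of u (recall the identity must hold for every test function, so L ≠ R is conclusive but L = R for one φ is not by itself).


LHS = -16/5, RHS = -16/5. Yes, v = u' weakly.

u(x) = x**2 + 1, classical derivative u'(x) = 2*x.
φ(x) = x²(2−x), so φ'(x) = x*(4 - 3*x).
Note φ(0) = φ(2) = 0, so the boundary term u·φ vanishes.
LHS = ∫_0^2 u(x) φ'(x) dx = ∫_0^2 (-3*x^4 + 4*x^3 - 3*x^2 + 4*x) dx. Term by term:
  ∫_0^2 -3*x^4 dx = -96/5;  ∫_0^2 4*x^3 dx = 16;  ∫_0^2 -3*x^2 dx = -8;
  ∫_0^2 4*x dx = 8.
Sum: -96/5 + 16 − 8 + 8 = -16/5.
So LHS = -16/5.
∫_0^2 v(x) φ(x) dx = ∫_0^2 (-2*x^4 + 4*x^3) dx. Term by term:
  ∫_0^2 -2*x^4 dx = -64/5;  ∫_0^2 4*x^3 dx = 16.
Sum: -64/5 + 16 = 16/5.
So RHS = -∫_0^2 v(x) φ(x) dx = -16/5.
LHS = RHS, so the identity holds for this test φ.
Moreover u is smooth here and v(x) = u'(x) = 2*x pointwise, so the identity holds for every test function. Hence v is the weak derivative of u.


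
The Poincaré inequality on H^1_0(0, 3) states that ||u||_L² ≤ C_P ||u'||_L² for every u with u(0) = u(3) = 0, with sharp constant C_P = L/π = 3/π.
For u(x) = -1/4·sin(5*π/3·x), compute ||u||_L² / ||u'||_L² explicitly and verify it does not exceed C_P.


||u||_L² / ||u'||_L² = 3/(5*π) < C_P = 3/π.

u(x) = -1/4·sin(5*π/3·x), so u'(x) = -5*π*cos(5*π*x/3)/12.
Writing u(x) = A·sin(kπx/L) with A = -1/4 and k = 5, use ∫_0^L sin²(kπx/L) dx = L/2 and ∫_0^L cos²(kπx/L) dx = L/2.
u² = 1/16·sin²(5*π/3·x) and (u')² = 25*π^2/144·cos²(5*π/3·x), and each of sin², cos² integrates to L/2 = 3/2 over (0, 3).
∫_0^3 u² dx = 3/32, so ||u||_L² = sqrt(6)/8.
∫_0^3 (u')² dx = 25*π^2/96, so ||u'||_L² = 5*sqrt(6)*π/24.
Ratio ||u||_L² / ||u'||_L² = 3/(5*π).
Sharp Poincaré constant on H^1_0(0, 3) is C_P = L/π = 3/π, achieved by sin(π/3·x).
This is the k = 5 harmonic; the ratio L/(kπ) is strictly less than C_P = L/π, consistent with the sharp inequality ||u||_L² ≤ C_P ||u'||_L².


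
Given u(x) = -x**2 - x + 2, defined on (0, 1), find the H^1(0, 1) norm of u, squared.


||u||_{H^1}^2 = 181/30

The H^1 norm (squared) on an interval (0, L) is
  ||u||_{H^1}^2 = ∫_0^L u(x)^2 dx + ∫_0^L u'(x)^2 dx.
Compute u'(x) = -2*x - 1.
Then u(x)^2 = x**4 + 2*x**3 - 3*x**2 - 4*x + 4 and u'(x)^2 = 4*x**2 + 4*x + 1.
Integrate each monomial from 0 to 1 using ∫_0^1 c·x^n dx = c·1^(n+1)/(n+1):
  ∫_0^1 u(x)^2 dx = ∫_0^1 (x^4 + 2*x^3 - 3*x^2 - 4*x + 4) dx. Term by term:
    ∫_0^1 x^4 dx = 1/5;  ∫_0^1 2*x^3 dx = 1/2;  ∫_0^1 -3*x^2 dx = -1;
    ∫_0^1 -4*x dx = -2;  ∫_0^1 4 dx = 4.
  Sum: 1/5 + 1/2 − 1 − 2 + 4 = 17/10.
  ∫_0^1 u'(x)^2 dx = ∫_0^1 (4*x^2 + 4*x + 1) dx. Term by term:
    ∫_0^1 4*x^2 dx = 4/3;  ∫_0^1 4*x dx = 2;  ∫_0^1 1 dx = 1.
  Sum: 4/3 + 2 + 1 = 13/3.
Adding: ||u||_{H^1}^2 = 17/10 + 13/3 = 181/30.


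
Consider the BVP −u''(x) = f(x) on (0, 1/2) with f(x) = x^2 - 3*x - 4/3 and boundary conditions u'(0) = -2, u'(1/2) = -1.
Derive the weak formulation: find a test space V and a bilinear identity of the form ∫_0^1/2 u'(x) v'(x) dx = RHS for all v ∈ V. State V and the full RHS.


V = H^1(0, 1/2) (v unrestricted at boundary; u is determined up to an additive constant); weak form: ∫_0^1/2 u'v' dx = ∫_0^1/2 (x^2 - 3*x - 4/3) v dx − v(1/2) + 2·v(0) for all v ∈ V.

Multiply both sides by a test function v and integrate from 0 to 1/2:
  ∫_0^1/2 −u''(x) v(x) dx = ∫_0^1/2 f(x) v(x) dx.
Integrate the LHS by parts once:
  ∫_0^1/2 −u'' v dx = −[u'(x) v(x)]_0^1/2 + ∫_0^1/2 u'(x) v'(x) dx.
Thus ∫_0^1/2 u'(x) v'(x) dx = ∫_0^1/2 f(x) v(x) dx + [u'(x) v(x)]_0^1/2.
Choose V so that boundary terms are either known or forced to vanish.
u has inhomogeneous Neumann u'(0) = -2, u'(1/2) = -1. [u' v]_0^1/2 = (-1)·v(1/2) − (-2)·v(0) = − v(1/2) + 2·v(0). Take V = H^1(0, 1/2); boundary term becomes part of RHS.
Weak formulation: find u (satisfying any essential BC) such that ∫_0^1/2 u'(x) v'(x) dx = ∫_0^1/2 f v dx − v(1/2) + 2·v(0) for all v ∈ V (Neumann data are natural BCs: they enter the RHS as boundary terms).
Substituting f(x) = x^2 - 3*x - 4/3, the right-hand side is ∫_0^1/2 (x^2 - 3*x - 4/3) v dx − v(1/2) + 2·v(0).
Compatibility check (pure Neumann): taking v ≡ 1 ∈ V gives 0 = ∫_0^1/2 f dx + (-1) − (-2), i.e. ∫_0^1/2 f dx must equal u'(0) − u'(1/2) = -1. Indeed ∫_0^1/2 (x^2 - 3*x - 4/3) dx = -1, so the data are compatible. The solution is then unique only up to an additive constant (fix it e.g. by requiring ∫_0^1/2 u dx = 0).


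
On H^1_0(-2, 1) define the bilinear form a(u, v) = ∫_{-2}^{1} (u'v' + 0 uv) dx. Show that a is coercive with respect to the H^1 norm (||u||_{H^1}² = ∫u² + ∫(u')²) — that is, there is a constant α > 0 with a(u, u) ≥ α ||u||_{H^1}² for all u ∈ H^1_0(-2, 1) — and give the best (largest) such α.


α = π^2/(9 + π^2)

Coercivity of a(·,·) on H^1_0(-2, 1) means a(u, u) ≥ α ||u||_{H^1}² for every u ∈ H^1_0.
The interval has length L = 3, and Poincaré/coercivity depend only on L. Here a(u, u) = ∫(u')² + (0)·∫u².
Here c = 0, so a(u,u) = ∫(u')² alone. The condition a(u,u) ≥ α||u||_{H^1}² reads (1−α)∫(u')² ≥ (α−c)∫u². Any admissible α is ≤ 1 (rapidly oscillating u have ∫u²/∫(u')² → 0), and α = 1 would force 0 ≥ (1−c)∫u², impossible since c < 1; so 1−α > 0. By the sharp Poincaré inequality on H^1_0 of an interval of length L, ∫(u')² ≥ (π/L)²∫u² with equality for the first sine mode sin(π(x−x₀)/L) (x₀ the left endpoint), so the inequality holds for all u iff (1−α)(π/L)² ≥ α − c, i.e. α ≤ ((π/L)² + c)/((π/L)² + 1) = (1 + c(L/π)²)/(1 + (L/π)²). (Direct route, valid since c ≤ 0: Poincaré gives c∫u² ≥ c(L/π)²∫(u')², so a(u,u) ≥ (1 + c(L/π)²)∫(u')², while ||u||_{H^1}² ≤ (1 + (L/π)²)∫(u')²; dividing yields the same α.) With (π/L)² = π^2/9 and c = 0, the largest admissible constant is α = ((π/L)² + c)/((π/L)² + 1).
Simplifying, α = π^2/(9 + π^2).


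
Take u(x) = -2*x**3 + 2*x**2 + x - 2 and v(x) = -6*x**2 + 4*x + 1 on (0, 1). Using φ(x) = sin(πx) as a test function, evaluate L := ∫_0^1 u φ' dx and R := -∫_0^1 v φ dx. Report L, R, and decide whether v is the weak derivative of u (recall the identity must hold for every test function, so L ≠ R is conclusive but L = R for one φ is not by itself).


LHS = -24/π^3, RHS = -24/π^3. Yes, v = u' weakly.

u(x) = -2*x**3 + 2*x**2 + x - 2, classical derivative u'(x) = -6*x**2 + 4*x + 1.
φ(x) = sin(πx), so φ'(x) = π*cos(π*x).
Note φ(0) = φ(1) = 0, so the boundary term u·φ vanishes.
LHS = ∫_0^1 u(x) φ'(x) dx = ∫_0^1 (-2*π*x^3*cos(π*x) + 2*π*x^2*cos(π*x) + π*x*cos(π*x) - 2*π*cos(π*x)) dx. Term by term:
  ∫_0^1 -2*π*cos(π*x) dx = 0;  ∫_0^1 π*x*cos(π*x) dx = -2/π;  ∫_0^1 -2*π*x^3*cos(π*x) dx = -24/π^3 + 6/π;
  ∫_0^1 2*π*x^2*cos(π*x) dx = -4/π.
Sum: 0 − 2/π + -24/π^3 + 6/π − 4/π = -24/π^3.
So LHS = -24/π^3.
∫_0^1 v(x) φ(x) dx = ∫_0^1 (-6*x^2*sin(π*x) + 4*x*sin(π*x) + sin(π*x)) dx. Term by term:
  ∫_0^1 -6*x^2*sin(π*x) dx = -6/π + 24/π^3;  ∫_0^1 4*x*sin(π*x) dx = 4/π;  ∫_0^1 sin(π*x) dx = 2/π.
Sum: -6/π + 24/π^3 + 4/π + 2/π = 24/π^3.
So RHS = -∫_0^1 v(x) φ(x) dx = -24/π^3.
LHS = RHS, so the identity holds for this test φ.
Moreover u is smooth here and v(x) = u'(x) = -6*x**2 + 4*x + 1 pointwise, so the identity holds for every test function. Hence v is the weak derivative of u.


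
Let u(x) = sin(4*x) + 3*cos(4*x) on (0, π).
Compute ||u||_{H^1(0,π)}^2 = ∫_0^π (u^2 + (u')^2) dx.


||u||_{H^1(0,π)}^2 = 85*π

u'(x) = -12*sin(4*x) + 4*cos(4*x).
Expand u² and (u')² and integrate term by term on (0, π), using: for integers n ≥ 1, ∫_0^π sin²(nx) dx = ∫_0^π cos²(nx) dx = π/2; for n ≠ n', ∫_0^π sin(nx)sin(n'x) dx = ∫_0^π cos(nx)cos(n'x) dx = 0; and by product-to-sum, ∫_0^π sin(nx)cos(n'x) dx = ½∫_0^π [sin((n+n')x) + sin((n−n')x)] dx, which is 0 when n+n' is even and 2n/(n²−n'²) when n+n' is odd (it need not vanish on (0, π)).
  u² squared terms: (3)²·∫cos(4x)² dx = 9·π/2 = 9*π/2;  (1)²·∫sin(4x)² dx = 1·π/2 = π/2.
  u² cross terms: 2·(3)·(1)·∫cos(4x)·sin(4x) dx = 6·(0) = 0.
  So ∫_0^π u² dx = 9*π/2 + π/2 + 0 = 5*π.
  (u')² squared terms: (-12)²·∫sin(4x)² dx = 144·π/2 = 72*π;  (4)²·∫cos(4x)² dx = 16·π/2 = 8*π.
  (u')² cross terms: 2·(-12)·(4)·∫sin(4x)·cos(4x) dx = -96·(0) = 0.
  So ∫_0^π (u')² dx = 72*π + 8*π + 0 = 80*π.
||u||_{H^1}^2 = (5*π) + (80*π) = 85*π.


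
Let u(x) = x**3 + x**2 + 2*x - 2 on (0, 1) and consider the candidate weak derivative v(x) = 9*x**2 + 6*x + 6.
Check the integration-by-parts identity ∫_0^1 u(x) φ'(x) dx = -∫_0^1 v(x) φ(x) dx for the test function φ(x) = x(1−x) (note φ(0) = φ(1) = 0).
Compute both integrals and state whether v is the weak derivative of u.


LHS = -13/20, RHS = -39/20. No, v is not the weak derivative of u.

u(x) = x**3 + x**2 + 2*x - 2, classical derivative u'(x) = 3*x**2 + 2*x + 2.
φ(x) = x(1−x), so φ'(x) = 1 - 2*x.
Note φ(0) = φ(1) = 0, so the boundary term u·φ vanishes.
LHS = ∫_0^1 u(x) φ'(x) dx = ∫_0^1 (-2*x^4 - x^3 - 3*x^2 + 6*x - 2) dx. Term by term:
  ∫_0^1 -2*x^4 dx = -2/5;  ∫_0^1 -x^3 dx = -1/4;  ∫_0^1 -3*x^2 dx = -1;
  ∫_0^1 6*x dx = 3;  ∫_0^1 -2 dx = -2.
Sum: -2/5 − 1/4 − 1 + 3 − 2 = -13/20.
So LHS = -13/20.
∫_0^1 v(x) φ(x) dx = ∫_0^1 (-9*x^4 + 3*x^3 + 6*x) dx. Term by term:
  ∫_0^1 -9*x^4 dx = -9/5;  ∫_0^1 3*x^3 dx = 3/4;  ∫_0^1 6*x dx = 3.
Sum: -9/5 + 3/4 + 3 = 39/20.
So RHS = -∫_0^1 v(x) φ(x) dx = -39/20.
LHS − RHS = 13/10 ≠ 0, so the identity fails.
(For a valid weak derivative the identity must hold for EVERY test function, in particular this one. The failure shows v is NOT the weak derivative of u.)
Correct weak derivative would be u'(x) = 3*x**2 + 2*x + 2.


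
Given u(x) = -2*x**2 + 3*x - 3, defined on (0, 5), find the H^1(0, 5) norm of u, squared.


||u||_{H^1}^2 = 5195/3

The H^1 norm (squared) on an interval (0, L) is
  ||u||_{H^1}^2 = ∫_0^L u(x)^2 dx + ∫_0^L u'(x)^2 dx.
Compute u'(x) = 3 - 4*x.
Then u(x)^2 = 4*x**4 - 12*x**3 + 21*x**2 - 18*x + 9 and u'(x)^2 = 16*x**2 - 24*x + 9.
Integrate each monomial from 0 to 5 using ∫_0^5 c·x^n dx = c·5^(n+1)/(n+1):
  ∫_0^5 u(x)^2 dx = ∫_0^5 (4*x^4 - 12*x^3 + 21*x^2 - 18*x + 9) dx. Term by term:
    ∫_0^5 4*x^4 dx = 2500;  ∫_0^5 -12*x^3 dx = -1875;  ∫_0^5 21*x^2 dx = 875;
    ∫_0^5 -18*x dx = -225;  ∫_0^5 9 dx = 45.
  Sum: 2500 − 1875 + 875 − 225 + 45 = 1320.
  ∫_0^5 u'(x)^2 dx = ∫_0^5 (16*x^2 - 24*x + 9) dx. Term by term:
    ∫_0^5 16*x^2 dx = 2000/3;  ∫_0^5 -24*x dx = -300;  ∫_0^5 9 dx = 45.
  Sum: 2000/3 − 300 + 45 = 1235/3.
Adding: ||u||_{H^1}^2 = 1320 + 1235/3 = 5195/3.


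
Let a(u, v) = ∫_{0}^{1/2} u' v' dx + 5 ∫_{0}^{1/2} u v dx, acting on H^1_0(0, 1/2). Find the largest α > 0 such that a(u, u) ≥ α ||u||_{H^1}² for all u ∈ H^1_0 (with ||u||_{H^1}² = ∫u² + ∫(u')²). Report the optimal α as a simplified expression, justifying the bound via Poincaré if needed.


α = 1

Coercivity of a(·,·) on H^1_0(0, 1/2) means a(u, u) ≥ α ||u||_{H^1}² for every u ∈ H^1_0.
The interval has length L = 1/2, and Poincaré/coercivity depend only on L. Here a(u, u) = ∫(u')² + (5)·∫u².
Here c = 5 ≥ 1, so a(u,u) = ∫(u')² + c∫u² ≥ ∫(u')² + ∫u² = ||u||_{H^1}², i.e. α = 1 works. No larger α is possible: a(u,u) ≥ α||u||_{H^1}² means (1−α)∫(u')² ≥ (α−c)∫u², and for the modes u_n = sin(nπ(x−x₀)/L) (x₀ the left endpoint) one has ∫u_n²/∫(u_n')² = (L/(nπ))² → 0, so a(u_n,u_n)/||u_n||_{H^1}² → 1. Hence the optimal constant is α = 1.
Therefore α = 1.


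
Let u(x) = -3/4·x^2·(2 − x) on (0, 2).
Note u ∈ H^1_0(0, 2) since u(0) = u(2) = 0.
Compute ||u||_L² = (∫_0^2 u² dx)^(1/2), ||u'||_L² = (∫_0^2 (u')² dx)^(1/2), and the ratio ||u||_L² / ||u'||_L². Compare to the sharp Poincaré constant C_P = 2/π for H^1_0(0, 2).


||u||_L² / ||u'||_L² = sqrt(14)/7 < C_P = 2/π.

u(x) = -3/4·x^2·(2 − x), so u'(x) = 3*x*(3*x - 4)/4.
u(x) = -3/4·x^2·(2 − x) vanishes at x = 0 and x = 2, so u ∈ H^1_0(0, 2). Differentiate via the product rule and integrate the resulting polynomials term by term.
  ∫_0^2 u² dx = ∫_0^2 (9*x^6/16 - 9*x^5/4 + 9*x^4/4) dx. Term by term:
    ∫_0^2 9*x^6/16 dx = 72/7;  ∫_0^2 -9*x^5/4 dx = -24;  ∫_0^2 9*x^4/4 dx = 72/5.
  Sum: 72/7 − 24 + 72/5 = 24/35.
  ∫_0^2 (u')² dx = ∫_0^2 (81*x^4/16 - 27*x^3/2 + 9*x^2) dx. Term by term:
    ∫_0^2 81*x^4/16 dx = 162/5;  ∫_0^2 -27*x^3/2 dx = -54;  ∫_0^2 9*x^2 dx = 24.
  Sum: 162/5 − 54 + 24 = 12/5.
∫_0^2 u² dx = 24/35, so ||u||_L² = 2*sqrt(210)/35.
∫_0^2 (u')² dx = 12/5, so ||u'||_L² = 2*sqrt(15)/5.
Ratio ||u||_L² / ||u'||_L² = sqrt(14)/7.
Sharp Poincaré constant on H^1_0(0, 2) is C_P = L/π = 2/π, achieved by sin(π/2·x).
A polynomial bump cannot attain the sharp Poincaré constant (only the first sine eigenfunction does), so the ratio is strictly less than C_P, consistent with ||u||_L² ≤ C_P ||u'||_L².


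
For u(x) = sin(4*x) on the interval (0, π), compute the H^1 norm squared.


||u||_{H^1(0,π)}^2 = 17*π/2

u'(x) = 4*cos(4*x).
Expand u² and (u')² and integrate term by term on (0, π), using: for integers n ≥ 1, ∫_0^π sin²(nx) dx = ∫_0^π cos²(nx) dx = π/2; for n ≠ n', ∫_0^π sin(nx)sin(n'x) dx = ∫_0^π cos(nx)cos(n'x) dx = 0; and by product-to-sum, ∫_0^π sin(nx)cos(n'x) dx = ½∫_0^π [sin((n+n')x) + sin((n−n')x)] dx, which is 0 when n+n' is even and 2n/(n²−n'²) when n+n' is odd (it need not vanish on (0, π)).
  u² squared terms: (1)²·∫sin(4x)² dx = 1·π/2 = π/2.
  So ∫_0^π u² dx = π/2.
  (u')² squared terms: (4)²·∫cos(4x)² dx = 16·π/2 = 8*π.
  So ∫_0^π (u')² dx = 8*π.
||u||_{H^1}^2 = (π/2) + (8*π) = 17*π/2.
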